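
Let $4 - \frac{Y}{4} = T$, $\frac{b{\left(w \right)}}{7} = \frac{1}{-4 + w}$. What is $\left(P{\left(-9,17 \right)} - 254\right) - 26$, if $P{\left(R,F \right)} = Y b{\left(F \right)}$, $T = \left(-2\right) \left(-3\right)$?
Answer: $- \frac{3696}{13} \approx -284.31$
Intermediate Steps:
$b{\left(w \right)} = \frac{7}{-4 + w}$
$T = 6$
$Y = -8$ ($Y = 16 - 24 = -8$)
$P{\left(R,F \right)} = - \frac{56}{-4 + F}$ ($P{\left(R,F \right)} = - 8 \frac{7}{-4 + F} = - \frac{56}{-4 + F}$)
$\left(P{\left(-9,17 \right)} - 254\right) - 26 = \left(- \frac{56}{-4 + 17} - 254\right) - 26 = \left(- \frac{56}{13} - 254\right) - 26 = - \frac{3358}{13} - 26 = - \frac{3696}{13}$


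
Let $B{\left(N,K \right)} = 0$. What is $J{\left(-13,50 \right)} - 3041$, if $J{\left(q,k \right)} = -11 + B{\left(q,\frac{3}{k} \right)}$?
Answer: $-3052$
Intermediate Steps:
$J{\left(q,k \right)} = -11$ ($J{\left(q,k \right)} = -11 + 0 = -11$)
$J{\left(-13,50 \right)} - 3041 = -11 - 3041 = -3052$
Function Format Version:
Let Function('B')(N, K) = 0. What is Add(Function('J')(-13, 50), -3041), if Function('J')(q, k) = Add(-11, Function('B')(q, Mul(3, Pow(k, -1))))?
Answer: -3052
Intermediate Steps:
Function('J')(q, k) = -11 (Function('J')(q, k) = Add(-11, 0) = -11)
Add(Function('J')(-13, 50), -3041) = Add(-11, -3041) = -3052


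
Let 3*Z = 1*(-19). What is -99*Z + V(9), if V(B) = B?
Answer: 636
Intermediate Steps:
Z = -19/3 (Z = (1*(-19))/3 = (⅓)*(-19) = -19/3 ≈ -6.3333)
-99*Z + V(9) = -99*(-19/3) + 9 = 627 + 9 = 636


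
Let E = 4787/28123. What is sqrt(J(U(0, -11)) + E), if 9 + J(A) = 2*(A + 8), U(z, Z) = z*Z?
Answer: 4*sqrt(354434169)/28123 ≈ 2.6777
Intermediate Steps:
E = 4787/28123 (E = 4787*(1/28123) = 4787/28123 ≈ 0.17022)
U(z, Z) = Z*z
J(A) = 7 + 2*A (J(A) = -9 + 2*(A + 8) = -9 + 2*(8 + A) = -9 + (16 + 2*A) = 7 + 2*A)
sqrt(J(U(0, -11)) + E) = sqrt((7 + 2*(-11*0)) + 4787/28123) = sqrt((7 + 2*0) + 4787/28123) = sqrt((7 + 0) + 4787/28123) = sqrt(7 + 4787/28123) = sqrt(201648/28123) = 4*sqrt(354434169)/28123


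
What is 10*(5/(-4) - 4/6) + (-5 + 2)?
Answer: -133/6 ≈ -22.167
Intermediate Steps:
10*(5/(-4) - 4/6) + (-5 + 2) = 10*(5*(-1/4) - 4*1/6) - 3 = 10*(-5/4 - 2/3) - 3 = 10*(-23/12) - 3 = -115/6 - 3 = -133/6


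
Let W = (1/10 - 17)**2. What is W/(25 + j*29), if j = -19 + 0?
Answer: -28561/52600 ≈ -0.54298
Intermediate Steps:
j = -19
W = 28561/100 (W = (1/10 - 17)**2 = (-169/10)**2 = 28561/100 ≈ 285.61)
W/(25 + j*29) = 28561/(100*(25 - 19*29)) = 28561/(100*(25 - 551)) = (28561/100)/(-526) = (28561/100)*(-1/526) = -28561/52600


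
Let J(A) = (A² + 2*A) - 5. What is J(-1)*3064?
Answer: -18384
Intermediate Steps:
J(A) = -5 + A² + 2*A
J(-1)*3064 = (-5 + (-1)² + 2*(-1))*3064 = (-5 + 1 - 2)*3064 = -6*3064 = -18384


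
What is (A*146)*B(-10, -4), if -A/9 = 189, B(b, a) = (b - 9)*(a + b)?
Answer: -66060036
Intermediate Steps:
B(b, a) = (-9 + b)*(a + b)
A = -1701 (A = -9*189 = -1701)
(A*146)*B(-10, -4) = (-1701*146)*((-10)² - 9*(-4) - 9*(-10) - 4*(-10)) = -248346*(100 + 36 + 90 + 40) = -248346*266 = -66060036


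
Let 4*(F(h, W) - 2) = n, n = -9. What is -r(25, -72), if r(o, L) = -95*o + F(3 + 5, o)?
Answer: 9501/4 ≈ 2375.3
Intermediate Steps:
F(h, W) = -¼ (F(h, W) = 2 + (¼)*(-9) = 2 - 9/4 = -¼)
r(o, L) = -¼ - 95*o (r(o, L) = -95*o - ¼ = -¼ - 95*o)
-r(25, -72) = -(-¼ - 95*25) = -(-¼ - 2375) = -1*(-9501/4) = 9501/4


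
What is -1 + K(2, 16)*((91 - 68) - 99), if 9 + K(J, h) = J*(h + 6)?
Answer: -2661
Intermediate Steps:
K(J, h) = -9 + J*(6 + h) (K(J, h) = -9 + J*(h + 6) = -9 + J*(6 + h))
-1 + K(2, 16)*((91 - 68) - 99) = -1 + (-9 + 6*2 + 2*16)*((91 - 68) - 99) = -1 + (-9 + 12 + 32)*(23 - 99) = -1 + 35*(-76) = -1 - 2660 = -2661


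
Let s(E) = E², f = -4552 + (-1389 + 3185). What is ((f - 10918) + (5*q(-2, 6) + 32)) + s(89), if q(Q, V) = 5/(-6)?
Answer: -34351/6 ≈ -5725.2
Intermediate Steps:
q(Q, V) = -⅚ (q(Q, V) = 5*(-⅙) = -⅚)
f = -2756 (f = -4552 + 1796 = -2756)
((f - 10918) + (5*q(-2, 6) + 32)) + s(89) = ((-2756 - 10918) + (5*(-⅚) + 32)) + 89² = (-13674 + (-25/6 + 32)) + 7921 = (-13674 + 167/6) + 7921 = -81877/6 + 7921 = -34351/6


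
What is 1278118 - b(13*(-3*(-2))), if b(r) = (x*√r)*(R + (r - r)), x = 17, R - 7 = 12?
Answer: 1278118 - 323*√78 ≈ 1.2753e+6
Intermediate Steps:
R = 19 (R = 7 + 12 = 19)
b(r) = 323*√r (b(r) = (17*√r)*(19 + (r - r)) = (17*√r)*(19 + 0) = (17*√r)*19 = 323*√r)
1278118 - b(13*(-3*(-2))) = 1278118 - 323*√(13*(-3*(-2))) = 1278118 - 323*√(13*6) = 1278118 - 323*√78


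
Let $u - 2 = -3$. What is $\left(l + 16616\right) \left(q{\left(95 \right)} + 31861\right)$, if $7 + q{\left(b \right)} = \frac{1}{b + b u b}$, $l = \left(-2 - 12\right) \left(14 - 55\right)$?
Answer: $\frac{488980240461}{893} \approx 5.4757 \cdot 10^{8}$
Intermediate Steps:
$l = 574$ ($l = - 14 \left(14 - 55\right) = \left(-14\right) \left(-41\right) = 574$)
$u = -1$ ($u = 2 - 3 = -1$)
$q{\left(b \right)} = -7 + \frac{1}{b - b^{2}}$ ($q{\left(b \right)} = -7 + \frac{1}{b + b \left(-1\right) b} = -7 + \frac{1}{b + - b b} = -7 + \frac{1}{b - b^{2}}$)
$\left(l + 16616\right) \left(q{\left(95 \right)} + 31861\right) = \left(574 + 16616\right) \left(\frac{1 - 665 + 7 \cdot 95^{2}}{95 \left(1 - 95\right)} + 31861\right) = 17190 \left(\frac{1 - 665 + 7 \cdot 9025}{95 \left(1 - 95\right)} + 31861\right) = 17190 \left(\frac{1 - 665 + 63175}{95 \left(-94\right)} + 31861\right) = 17190 \left(\frac{1}{95} \left(- \frac{1}{94}\right) 62511 + 31861\right) = 17190 \left(- \frac{62511}{8930} + 31861\right) = 17190 \cdot \frac{284456219}{8930} = \frac{488980240461}{893}$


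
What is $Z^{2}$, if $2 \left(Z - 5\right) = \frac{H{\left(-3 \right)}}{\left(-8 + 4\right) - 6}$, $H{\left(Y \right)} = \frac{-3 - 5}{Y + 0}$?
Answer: $\frac{5329}{225} \approx 23.684$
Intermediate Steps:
$H{\left(Y \right)} = - \frac{8}{Y}$
$Z = \frac{73}{15}$ ($Z = 5 + \frac{- \frac{8}{-3} \frac{1}{\left(-8 + 4\right) - 6}}{2} = 5 + \frac{\left(-8\right) \left(- \frac{1}{3}\right) \frac{1}{-4 - 6}}{2} = 5 + \frac{\frac{8}{3} \frac{1}{-10}}{2} = 5 + \frac{\frac{8}{3} \left(- \frac{1}{10}\right)}{2} = 5 + \frac{1}{2} \left(- \frac{4}{15}\right) = 5 - \frac{2}{15} = \frac{73}{15} \approx 4.8667$)
$Z^{2} = \left(\frac{73}{15}\right)^{2} = \frac{5329}{225}$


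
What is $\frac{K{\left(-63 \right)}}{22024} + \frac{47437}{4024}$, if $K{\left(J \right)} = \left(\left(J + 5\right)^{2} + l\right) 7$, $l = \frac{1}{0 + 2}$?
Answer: $\frac{284880931}{22156144} \approx 12.858$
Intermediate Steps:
$l = \frac{1}{2} \approx 0.5$
$K{\left(J \right)} = \frac{7}{2} + 7 \left(5 + J\right)^{2}$ ($K{\left(J \right)} = \left(\left(J + 5\right)^{2} + \frac{1}{2}\right) 7 = \left(\left(5 + J\right)^{2} + \frac{1}{2}\right) 7 = \left(\frac{1}{2} + \left(5 + J\right)^{2}\right) 7 = \frac{7}{2} + 7 \left(5 + J\right)^{2}$)
$\frac{K{\left(-63 \right)}}{22024} + \frac{47437}{4024} = \frac{\frac{7}{2} + 7 \left(5 - 63\right)^{2}}{22024} + \frac{47437}{4024} = \left(\frac{7}{2} + 7 \left(-58\right)^{2}\right) \frac{1}{22024} + 47437 \cdot \frac{1}{4024} = \left(\frac{7}{2} + 7 \cdot 3364\right) \frac{1}{22024} + \frac{47437}{4024} = \left(\frac{7}{2} + 23548\right) \frac{1}{22024} + \frac{47437}{4024} = \frac{47103}{2} \cdot \frac{1}{22024} + \frac{47437}{4024} = \frac{47103}{44048} + \frac{47437}{4024} = \frac{284880931}{22156144}$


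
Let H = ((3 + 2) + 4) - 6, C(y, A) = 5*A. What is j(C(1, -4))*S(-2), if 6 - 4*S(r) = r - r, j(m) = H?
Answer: 9/2 ≈ 4.5000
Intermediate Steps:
H = 3 (H = (5 + 4) - 6 = 9 - 6 = 3)
j(m) = 3
S(r) = 3/2 (S(r) = 3/2 - (r - r)/4 = 3/2 - ¼*0 = 3/2 + 0 = 3/2)
j(C(1, -4))*S(-2) = 3*(3/2) = 9/2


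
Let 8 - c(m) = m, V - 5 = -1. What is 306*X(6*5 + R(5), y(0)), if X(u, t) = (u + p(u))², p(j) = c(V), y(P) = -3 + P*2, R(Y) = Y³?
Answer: 7735986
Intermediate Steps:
V = 4 (V = 5 - 1 = 4)
c(m) = 8 - m
y(P) = -3 + 2*P
p(j) = 4 (p(j) = 8 - 1*4 = 8 - 4 = 4)
X(u, t) = (4 + u)² (X(u, t) = (u + 4)² = (4 + u)²)
306*X(6*5 + R(5), y(0)) = 306*(4 + (6*5 + 5³))² = 306*(4 + (30 + 125))² = 306*(4 + 155)² = 306*159² = 306*25281 = 7735986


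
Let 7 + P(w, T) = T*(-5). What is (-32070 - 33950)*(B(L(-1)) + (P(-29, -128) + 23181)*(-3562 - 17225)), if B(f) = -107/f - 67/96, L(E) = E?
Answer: 784351684855115/24 ≈ 3.2681e+13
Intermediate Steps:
P(w, T) = -7 - 5*T (P(w, T) = -7 + T*(-5) = -7 - 5*T)
B(f) = -67/96 - 107/f (B(f) = -107/f - 67*1/96 = -107/f - 67/96 = -67/96 - 107/f)
(-32070 - 33950)*(B(L(-1)) + (P(-29, -128) + 23181)*(-3562 - 17225)) = (-32070 - 33950)*((-67/96 - 107/(-1)) + ((-7 - 5*(-128)) + 23181)*(-3562 - 17225)) = -66020*((-67/96 - 107*(-1)) + ((-7 + 640) + 23181)*(-20787)) = -66020*((-67/96 + 107) + (633 + 23181)*(-20787)) = -66020*(10205/96 + 23814*(-20787)) = -66020*(10205/96 - 495021618) = -66020*(-47522065123/96) = 784351684855115/24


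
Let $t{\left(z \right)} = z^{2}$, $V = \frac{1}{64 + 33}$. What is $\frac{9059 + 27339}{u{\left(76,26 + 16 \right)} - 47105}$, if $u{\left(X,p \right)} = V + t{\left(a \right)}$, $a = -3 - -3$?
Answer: $- \frac{1765303}{2284592} \approx -0.7727$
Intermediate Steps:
$a = 0$ ($a = -3 + 3 = 0$)
$V = \frac{1}{97} \approx 0.010309$
$u{\left(X,p \right)} = \frac{1}{97}$ ($u{\left(X,p \right)} = \frac{1}{97} + 0^{2} = \frac{1}{97} + 0 = \frac{1}{97}$)
$\frac{9059 + 27339}{u{\left(76,26 + 16 \right)} - 47105} = \frac{9059 + 27339}{\frac{1}{97} - 47105} = \frac{36398}{- \frac{4569184}{97}} = 36398 \left(- \frac{97}{4569184}\right) = - \frac{1765303}{2284592}$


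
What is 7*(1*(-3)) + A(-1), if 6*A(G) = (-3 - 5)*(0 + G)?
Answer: -59/3 ≈ -19.667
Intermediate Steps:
A(G) = -4*G/3 (A(G) = ((-3 - 5)*(0 + G))/6 = (-8*G)/6 = -4*G/3)
7*(1*(-3)) + A(-1) = 7*(1*(-3)) - 4/3*(-1) = 7*(-3) + 4/3 = -21 + 4/3 = -59/3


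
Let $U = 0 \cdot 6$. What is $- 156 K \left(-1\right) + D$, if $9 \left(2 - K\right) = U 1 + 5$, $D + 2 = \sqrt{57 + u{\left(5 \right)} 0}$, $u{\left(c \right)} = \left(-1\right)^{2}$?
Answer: $\frac{670}{3} + \sqrt{57} \approx 230.88$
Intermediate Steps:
$U = 0$
$u{\left(c \right)} = 1$
$D = -2 + \sqrt{57}$ ($D = -2 + \sqrt{57 + 1 \cdot 0} = -2 + \sqrt{57 + 0} = -2 + \sqrt{57} \approx 5.5498$)
$K = \frac{13}{9}$ ($K = 2 - \frac{0 \cdot 1 + 5}{9} = 2 - \frac{0 + 5}{9} = 2 - \frac{5}{9} = \frac{13}{9} \approx 1.4444$)
$- 156 K \left(-1\right) + D = - 156 \cdot \frac{13}{9} \left(-1\right) - \left(2 - \sqrt{57}\right) = \left(-156\right) \left(- \frac{13}{9}\right) - \left(2 - \sqrt{57}\right) = \frac{676}{3} - \left(2 - \sqrt{57}\right) = \frac{670}{3} + \sqrt{57}$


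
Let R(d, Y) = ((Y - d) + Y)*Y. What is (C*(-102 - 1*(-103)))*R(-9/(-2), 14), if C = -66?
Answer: -21714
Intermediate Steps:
R(d, Y) = Y*(-d + 2*Y) (R(d, Y) = (-d + 2*Y)*Y = Y*(-d + 2*Y))
(C*(-102 - 1*(-103)))*R(-9/(-2), 14) = (-66*(-102 - 1*(-103)))*(14*(-(-9)/(-2) + 2*14)) = (-66*(-102 + 103))*(14*(-(-9)*(-1)/2 + 28)) = (-66*1)*(14*(-1*9/2 + 28)) = -924*(-9/2 + 28) = -924*47/2 = -66*329 = -21714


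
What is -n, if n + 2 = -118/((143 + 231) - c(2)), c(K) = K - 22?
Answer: 453/197 ≈ 2.2995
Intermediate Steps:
c(K) = -22 + K
n = -453/197 (n = -2 - 118/((143 + 231) - (-22 + 2)) = -2 - 118/(374 - 1*(-20)) = -2 - 118/(374 + 20) = -2 - 118/394 = -2 - 118*1/394 = -2 - 59/197 = -453/197 ≈ -2.2995)
-n = -1*(-453/197) = 453/197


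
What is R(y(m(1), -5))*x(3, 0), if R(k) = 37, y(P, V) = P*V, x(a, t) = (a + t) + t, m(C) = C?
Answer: 111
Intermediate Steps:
x(a, t) = a + 2*t
R(y(m(1), -5))*x(3, 0) = 37*(3 + 2*0) = 37*(3 + 0) = 37*3 = 111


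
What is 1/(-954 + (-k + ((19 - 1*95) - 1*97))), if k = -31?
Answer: -1/1096 ≈ -0.00091241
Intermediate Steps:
1/(-954 + (-k + ((19 - 1*95) - 1*97))) = 1/(-954 + (-1*(-31) + ((19 - 1*95) - 1*97))) = 1/(-954 + (31 + ((19 - 95) - 97))) = 1/(-954 + (31 + (-76 - 97))) = 1/(-954 + (31 - 173)) = 1/(-954 - 142) = 1/(-1096) = -1/1096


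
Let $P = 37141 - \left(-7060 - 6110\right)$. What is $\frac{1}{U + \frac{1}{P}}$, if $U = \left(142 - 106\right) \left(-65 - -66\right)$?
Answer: $\frac{50311}{1811197} \approx 0.027778$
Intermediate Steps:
$P = 50311$ ($P = 37141 - -13170 = 37141 + 13170 = 50311$)
$U = 36$ ($U = 36 \left(-65 + 66\right) = 36 \cdot 1 = 36$)
$\frac{1}{U + \frac{1}{P}} = \frac{1}{36 + \frac{1}{50311}} = \frac{1}{\frac{1811197}{50311}} = \frac{50311}{1811197}$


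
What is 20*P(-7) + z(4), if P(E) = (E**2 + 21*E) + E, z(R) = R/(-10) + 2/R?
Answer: -20999/10 ≈ -2099.9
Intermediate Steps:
z(R) = 2/R - R/10 (z(R) = R*(-1/10) + 2/R = -R/10 + 2/R = 2/R - R/10)
P(E) = E**2 + 22*E
20*P(-7) + z(4) = 20*(-7*(22 - 7)) + (2/4 - 1/10*4) = 20*(-7*15) + (2*(1/4) - 2/5) = 20*(-105) + (1/2 - 2/5) = -2100 + 1/10 = -20999/10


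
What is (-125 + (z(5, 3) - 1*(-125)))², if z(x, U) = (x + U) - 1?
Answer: 49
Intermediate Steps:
z(x, U) = -1 + U + x (z(x, U) = (U + x) - 1 = -1 + U + x)
(-125 + (z(5, 3) - 1*(-125)))² = (-125 + ((-1 + 3 + 5) - 1*(-125)))² = (-125 + (7 + 125))² = (-125 + 132)² = 7² = 49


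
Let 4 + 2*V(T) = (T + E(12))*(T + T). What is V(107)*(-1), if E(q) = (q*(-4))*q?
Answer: 50185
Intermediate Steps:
E(q) = -4*q² (E(q) = (-4*q)*q = -4*q²)
V(T) = -2 + T*(-576 + T) (V(T) = -2 + ((T - 4*12²)*(T + T))/2 = -2 + ((T - 4*144)*(2*T))/2 = -2 + ((T - 576)*(2*T))/2 = -2 + ((-576 + T)*(2*T))/2 = -2 + (2*T*(-576 + T))/2 = -2 + T*(-576 + T))
V(107)*(-1) = (-2 + 107² - 576*107)*(-1) = (-2 + 11449 - 61632)*(-1) = -50185*(-1) = 50185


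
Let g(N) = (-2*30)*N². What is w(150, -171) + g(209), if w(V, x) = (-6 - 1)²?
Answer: -2620811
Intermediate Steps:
w(V, x) = 49 (w(V, x) = (-7)² = 49)
g(N) = -60*N²
w(150, -171) + g(209) = 49 - 60*209² = 49 - 60*43681 = 49 - 2620860 = -2620811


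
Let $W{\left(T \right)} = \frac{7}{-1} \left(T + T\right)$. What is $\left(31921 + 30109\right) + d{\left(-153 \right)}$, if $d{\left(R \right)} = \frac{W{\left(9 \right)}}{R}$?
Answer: $\frac{1054524}{17} \approx 62031.0$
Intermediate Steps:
$W{\left(T \right)} = - 14 T$ ($W{\left(T \right)} = 7 \left(-1\right) 2 T = - 7 \cdot 2 T = - 14 T$)
$d{\left(R \right)} = - \frac{126}{R}$ ($d{\left(R \right)} = \frac{\left(-14\right) 9}{R} = - \frac{126}{R}$)
$\left(31921 + 30109\right) + d{\left(-153 \right)} = \left(31921 + 30109\right) - \frac{126}{-153} = 62030 - - \frac{14}{17} = 62030 + \frac{14}{17} = \frac{1054524}{17}$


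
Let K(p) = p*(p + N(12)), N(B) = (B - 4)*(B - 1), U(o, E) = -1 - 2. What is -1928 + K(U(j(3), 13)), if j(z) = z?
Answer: -2183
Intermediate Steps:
U(o, E) = -3
N(B) = (-1 + B)*(-4 + B) (N(B) = (-4 + B)*(-1 + B) = (-1 + B)*(-4 + B))
K(p) = p*(88 + p) (K(p) = p*(p + (4 + 12² - 5*12)) = p*(p + (4 + 144 - 60)) = p*(p + 88) = p*(88 + p))
-1928 + K(U(j(3), 13)) = -1928 - 3*(88 - 3) = -1928 - 3*85 = -1928 - 255 = -2183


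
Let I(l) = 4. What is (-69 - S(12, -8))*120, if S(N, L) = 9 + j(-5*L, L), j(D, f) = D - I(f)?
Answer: -13680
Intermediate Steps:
j(D, f) = -4 + D (j(D, f) = D - 1*4 = D - 4 = -4 + D)
S(N, L) = 5 - 5*L (S(N, L) = 9 + (-4 - 5*L) = 5 - 5*L)
(-69 - S(12, -8))*120 = (-69 - (5 - 5*(-8)))*120 = (-69 - (5 + 40))*120 = (-69 - 1*45)*120 = (-69 - 45)*120 = -114*120 = -13680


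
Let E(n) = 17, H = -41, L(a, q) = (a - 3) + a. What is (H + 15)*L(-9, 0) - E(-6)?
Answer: 529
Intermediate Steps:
L(a, q) = -3 + 2*a (L(a, q) = (-3 + a) + a = -3 + 2*a)
(H + 15)*L(-9, 0) - E(-6) = (-41 + 15)*(-3 + 2*(-9)) - 1*17 = -26*(-3 - 18) - 17 = -26*(-21) - 17 = 546 - 17 = 529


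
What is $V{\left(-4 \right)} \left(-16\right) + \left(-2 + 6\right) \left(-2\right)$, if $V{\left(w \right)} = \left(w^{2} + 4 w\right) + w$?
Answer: $56$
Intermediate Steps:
$V{\left(w \right)} = w^{2} + 5 w$
$V{\left(-4 \right)} \left(-16\right) + \left(-2 + 6\right) \left(-2\right) = - 4 \left(5 - 4\right) \left(-16\right) + \left(-2 + 6\right) \left(-2\right) = \left(-4\right) 1 \left(-16\right) + 4 \left(-2\right) = \left(-4\right) \left(-16\right) - 8 = 64 - 8 = 56$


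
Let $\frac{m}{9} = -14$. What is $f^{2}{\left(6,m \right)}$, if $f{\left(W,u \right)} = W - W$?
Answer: $0$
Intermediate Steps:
$m = -126$ ($m = 9 \left(-14\right) = -126$)
$f{\left(W,u \right)} = 0$
$f^{2}{\left(6,m \right)} = 0^{2} = 0$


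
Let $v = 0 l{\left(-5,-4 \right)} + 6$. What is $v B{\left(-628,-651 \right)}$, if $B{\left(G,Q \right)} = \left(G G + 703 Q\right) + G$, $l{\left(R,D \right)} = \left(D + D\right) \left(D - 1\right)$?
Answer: $-383382$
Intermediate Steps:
$l{\left(R,D \right)} = 2 D \left(-1 + D\right)$
$B{\left(G,Q \right)} = G + G^{2} + 703 Q$ ($B{\left(G,Q \right)} = \left(G^{2} + 703 Q\right) + G = G + G^{2} + 703 Q$)
$v = 6$ ($v = 0 \cdot 2 \left(-4\right) \left(-1 - 4\right) + 6 = 0 \cdot 2 \left(-4\right) \left(-5\right) + 6 = 0 \cdot 40 + 6 = 0 + 6 = 6$)
$v B{\left(-628,-651 \right)} = 6 \left(-628 + \left(-628\right)^{2} + 703 \left(-651\right)\right) = 6 \left(-628 + 394384 - 457653\right) = 6 \left(-63897\right) = -383382$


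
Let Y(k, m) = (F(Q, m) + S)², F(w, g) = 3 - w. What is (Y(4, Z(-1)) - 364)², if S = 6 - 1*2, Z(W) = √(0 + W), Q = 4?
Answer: 126025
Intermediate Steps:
Z(W) = √W
S = 4 (S = 6 - 2 = 4)
Y(k, m) = 9 (Y(k, m) = ((3 - 1*4) + 4)² = ((3 - 4) + 4)² = (-1 + 4)² = 3² = 9)
(Y(4, Z(-1)) - 364)² = (9 - 364)² = (-355)² = 126025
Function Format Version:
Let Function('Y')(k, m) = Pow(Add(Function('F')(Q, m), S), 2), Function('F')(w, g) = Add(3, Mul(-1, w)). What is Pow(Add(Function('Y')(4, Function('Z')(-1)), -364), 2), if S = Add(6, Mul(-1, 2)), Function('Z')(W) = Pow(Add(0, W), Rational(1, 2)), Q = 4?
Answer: 126025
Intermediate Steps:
Function('Z')(W) = Pow(W, Rational(1, 2))
S = 4 (S = Add(6, -2) = 4)
Function('Y')(k, m) = 9 (Function('Y')(k, m) = Pow(Add(Add(3, Mul(-1, 4)), 4), 2) = Pow(Add(Add(3, -4), 4), 2) = Pow(Add(-1, 4), 2) = Pow(3, 2) = 9)
Pow(Add(Function('Y')(4, Function('Z')(-1)), -364), 2) = Pow(Add(9, -364), 2) = Pow(-355, 2) = 126025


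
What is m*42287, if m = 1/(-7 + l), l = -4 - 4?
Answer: -42287/15 ≈ -2819.1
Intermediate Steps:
l = -8
m = -1/15 (m = 1/(-7 - 8) = 1/(-15) = -1/15 ≈ -0.066667)
m*42287 = -1/15*42287 = -42287/15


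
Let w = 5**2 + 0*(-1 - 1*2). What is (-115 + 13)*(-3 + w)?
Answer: -2244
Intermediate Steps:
w = 25 (w = 25 + 0*(-1 - 2) = 25 + 0*(-3) = 25 + 0 = 25)
(-115 + 13)*(-3 + w) = (-115 + 13)*(-3 + 25) = -102*22 = -2244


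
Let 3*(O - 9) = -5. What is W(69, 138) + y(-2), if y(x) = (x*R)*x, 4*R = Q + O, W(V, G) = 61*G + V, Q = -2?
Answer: 25477/3 ≈ 8492.3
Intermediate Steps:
O = 22/3 (O = 9 + (⅓)*(-5) = 9 - 5/3 = 22/3 ≈ 7.3333)
W(V, G) = V + 61*G
R = 4/3 (R = (-2 + 22/3)/4 = (¼)*(16/3) = 4/3 ≈ 1.3333)
y(x) = 4*x²/3 (y(x) = (x*(4/3))*x = (4*x/3)*x = 4*x²/3)
W(69, 138) + y(-2) = (69 + 61*138) + (4/3)*(-2)² = (69 + 8418) + (4/3)*4 = 8487 + 16/3 = 25477/3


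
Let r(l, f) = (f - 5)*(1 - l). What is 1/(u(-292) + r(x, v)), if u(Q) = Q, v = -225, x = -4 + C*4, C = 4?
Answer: 1/2238 ≈ 0.00044683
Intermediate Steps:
x = 12 (x = -4 + 4*4 = -4 + 16 = 12)
r(l, f) = (1 - l)*(-5 + f) (r(l, f) = (-5 + f)*(1 - l) = (1 - l)*(-5 + f))
1/(u(-292) + r(x, v)) = 1/(-292 + (-5 - 225 + 5*12 - 1*(-225)*12)) = 1/(-292 + (-5 - 225 + 60 + 2700)) = 1/(-292 + 2530) = 1/2238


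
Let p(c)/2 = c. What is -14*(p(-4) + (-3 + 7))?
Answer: 56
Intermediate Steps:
p(c) = 2*c
-14*(p(-4) + (-3 + 7)) = -14*(2*(-4) + (-3 + 7)) = -14*(-8 + 4) = -14*(-4) = 56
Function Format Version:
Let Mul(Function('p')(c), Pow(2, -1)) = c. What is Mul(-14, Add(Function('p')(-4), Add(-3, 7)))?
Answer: 56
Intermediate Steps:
Function('p')(c) = Mul(2, c)
Mul(-14, Add(Function('p')(-4), Add(-3, 7))) = Mul(-14, Add(Mul(2, -4), Add(-3, 7))) = Mul(-14, Add(-8, 4)) = Mul(-14, -4) = 56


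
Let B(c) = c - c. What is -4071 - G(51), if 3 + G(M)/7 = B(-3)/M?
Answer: -4050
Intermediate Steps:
B(c) = 0
G(M) = -21 (G(M) = -21 + 7*(0/M) = -21 + 7*0 = -21 + 0 = -21)
-4071 - G(51) = -4071 - 1*(-21) = -4071 + 21 = -4050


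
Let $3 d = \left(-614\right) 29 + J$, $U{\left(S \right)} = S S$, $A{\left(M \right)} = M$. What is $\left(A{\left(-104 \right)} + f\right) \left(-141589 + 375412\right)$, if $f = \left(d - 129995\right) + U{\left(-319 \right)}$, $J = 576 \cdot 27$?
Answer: $-6801755188$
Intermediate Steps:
$J = 15552$
$U{\left(S \right)} = S^{2}$
$d = - \frac{2254}{3}$ ($d = \frac{\left(-614\right) 29 + 15552}{3} = \frac{-17806 + 15552}{3} = \frac{1}{3} \left(-2254\right) = - \frac{2254}{3} \approx -751.33$)
$f = - \frac{86956}{3}$ ($f = \left(- \frac{2254}{3} - 129995\right) + \left(-319\right)^{2} = - \frac{392239}{3} + 101761 = - \frac{86956}{3} \approx -28985.0$)
$\left(A{\left(-104 \right)} + f\right) \left(-141589 + 375412\right) = \left(-104 - \frac{86956}{3}\right) \left(-141589 + 375412\right) = \left(- \frac{87268}{3}\right) 233823 = -6801755188$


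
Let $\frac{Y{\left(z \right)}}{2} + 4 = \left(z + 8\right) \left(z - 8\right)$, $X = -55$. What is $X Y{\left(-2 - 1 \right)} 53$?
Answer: $343970$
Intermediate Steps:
$Y{\left(z \right)} = -8 + 2 \left(-8 + z\right) \left(8 + z\right)$ ($Y{\left(z \right)} = -8 + 2 \left(z + 8\right) \left(z - 8\right) = -8 + 2 \left(8 + z\right) \left(-8 + z\right) = -8 + 2 \left(-8 + z\right) \left(8 + z\right)$)
$X Y{\left(-2 - 1 \right)} 53 = - 55 \left(-136 + 2 \left(-2 - 1\right)^{2}\right) 53 = - 55 \left(-136 + 2 \left(-3\right)^{2}\right) 53 = - 55 \left(-136 + 2 \cdot 9\right) 53 = - 55 \left(-136 + 18\right) 53 = \left(-55\right) \left(-118\right) 53 = 6490 \cdot 53 = 343970$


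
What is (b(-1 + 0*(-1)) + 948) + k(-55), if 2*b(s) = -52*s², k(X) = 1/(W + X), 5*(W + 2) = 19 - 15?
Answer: 259077/281 ≈ 921.98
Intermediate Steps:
W = -6/5 (W = -2 + (19 - 15)/5 = -2 + (⅕)*4 = -2 + ⅘ = -6/5 ≈ -1.2000)
k(X) = 1/(-6/5 + X)
b(s) = -26*s² (b(s) = (-52*s²)/2 = -26*s²)
(b(-1 + 0*(-1)) + 948) + k(-55) = (-26*(-1 + 0*(-1))² + 948) + 5/(-6 + 5*(-55)) = (-26*(-1 + 0)² + 948) + 5/(-6 - 275) = (-26*(-1)² + 948) + 5/(-281) = (-26*1 + 948) + 5*(-1/281) = (-26 + 948) - 5/281 = 922 - 5/281 = 259077/281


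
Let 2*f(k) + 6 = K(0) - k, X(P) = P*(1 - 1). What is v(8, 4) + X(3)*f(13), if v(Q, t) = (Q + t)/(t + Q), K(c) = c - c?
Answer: 1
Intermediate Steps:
X(P) = 0 (X(P) = P*0 = 0)
K(c) = 0
f(k) = -3 - k/2 (f(k) = -3 + (0 - k)/2 = -3 + (-k)/2 = -3 - k/2)
v(Q, t) = 1 (v(Q, t) = (Q + t)/(Q + t) = 1)
v(8, 4) + X(3)*f(13) = 1 + 0*(-3 - ½*13) = 1 + 0*(-3 - 13/2) = 1 + 0*(-19/2) = 1 + 0 = 1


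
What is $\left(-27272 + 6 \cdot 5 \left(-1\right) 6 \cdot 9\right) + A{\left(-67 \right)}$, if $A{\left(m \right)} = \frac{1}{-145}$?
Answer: $- \frac{4189341}{145} \approx -28892.0$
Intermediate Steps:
$A{\left(m \right)} = - \frac{1}{145}$
$\left(-27272 + 6 \cdot 5 \left(-1\right) 6 \cdot 9\right) + A{\left(-67 \right)} = \left(-27272 + 6 \cdot 5 \left(-1\right) 6 \cdot 9\right) - \frac{1}{145} = \left(-27272 + 6 \left(\left(-5\right) 6\right) 9\right) - \frac{1}{145} = \left(-27272 + 6 \left(-30\right) 9\right) - \frac{1}{145} = \left(-27272 - 1620\right) - \frac{1}{145} = -28892 - \frac{1}{145} = - \frac{4189341}{145}$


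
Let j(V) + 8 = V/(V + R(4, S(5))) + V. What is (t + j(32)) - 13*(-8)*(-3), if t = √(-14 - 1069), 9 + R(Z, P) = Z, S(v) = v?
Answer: -7744/27 + 19*I*√3 ≈ -286.81 + 32.909*I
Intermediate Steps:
R(Z, P) = -9 + Z
t = 19*I*√3 (t = √(-1083) = 19*I*√3 ≈ 32.909*I)
j(V) = -8 + V + V/(-5 + V) (j(V) = -8 + (V/(V + (-9 + 4)) + V) = -8 + (V/(V - 5) + V) = -8 + (V/(-5 + V) + V) = -8 + (V + V/(-5 + V)) = -8 + V + V/(-5 + V))
(t + j(32)) - 13*(-8)*(-3) = (19*I*√3 + (40 + 32² - 12*32)/(-5 + 32)) - 13*(-8)*(-3) = (19*I*√3 + (40 + 1024 - 384)/27) + 104*(-3) = (19*I*√3 + (1/27)*680) - 312 = (19*I*√3 + 680/27) - 312 = (680/27 + 19*I*√3) - 312 = -7744/27 + 19*I*√3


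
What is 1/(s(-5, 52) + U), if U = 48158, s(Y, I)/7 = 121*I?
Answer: 1/92202 ≈ 1.0846e-5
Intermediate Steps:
s(Y, I) = 847*I (s(Y, I) = 7*(121*I) = 847*I)
1/(s(-5, 52) + U) = 1/(847*52 + 48158) = 1/(44044 + 48158) = 1/92202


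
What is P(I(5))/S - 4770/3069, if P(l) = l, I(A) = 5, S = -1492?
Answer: -792465/508772 ≈ -1.5576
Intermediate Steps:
P(I(5))/S - 4770/3069 = 5/(-1492) - 4770/3069 = 5*(-1/1492) - 4770*1/3069 = -5/1492 - 530/341 = -792465/508772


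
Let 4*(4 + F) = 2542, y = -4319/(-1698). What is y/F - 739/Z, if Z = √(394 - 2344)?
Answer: 4319/1072287 + 739*I*√78/390 ≈ 0.0040278 + 16.735*I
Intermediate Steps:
y = 4319/1698 (y = -4319*(-1/1698) = 4319/1698 ≈ 2.5436)
F = 1263/2 (F = -4 + (¼)*2542 = -4 + 1271/2 = 1263/2 ≈ 631.50)
Z = 5*I*√78 (Z = √(-1950) = 5*I*√78 ≈ 44.159*I)
y/F - 739/Z = 4319/(1698*(1263/2)) - 739*(-I*√78/390) = (4319/1698)*(2/1263) - (-739)*I*√78/390 = 4319/1072287 + 739*I*√78/390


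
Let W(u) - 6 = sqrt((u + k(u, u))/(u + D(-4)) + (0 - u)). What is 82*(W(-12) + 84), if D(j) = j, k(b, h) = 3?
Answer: 7380 + 41*sqrt(201)/2 ≈ 7670.6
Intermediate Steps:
W(u) = 6 + sqrt(-u + (3 + u)/(-4 + u)) (W(u) = 6 + sqrt((u + 3)/(u - 4) + (0 - u)) = 6 + sqrt((3 + u)/(-4 + u) - u) = 6 + sqrt(-u + (3 + u)/(-4 + u)))
82*(W(-12) + 84) = 82*((6 + sqrt((3 - 12 - 1*(-12)*(-4 - 12))/(-4 - 12))) + 84) = 82*((6 + sqrt((3 - 12 - 1*(-12)*(-16))/(-16))) + 84) = 82*((6 + sqrt(-(3 - 12 - 192)/16)) + 84) = 82*((6 + sqrt(-1/16*(-201))) + 84) = 82*((6 + sqrt(201/16)) + 84) = 82*((6 + sqrt(201)/4) + 84) = 82*(90 + sqrt(201)/4) = 7380 + 41*sqrt(201)/2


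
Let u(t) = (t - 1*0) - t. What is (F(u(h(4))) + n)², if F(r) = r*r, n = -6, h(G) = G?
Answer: 36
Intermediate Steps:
u(t) = 0 (u(t) = (t + 0) - t = t - t = 0)
F(r) = r²
(F(u(h(4))) + n)² = (0² - 6)² = (0 - 6)² = (-6)² = 36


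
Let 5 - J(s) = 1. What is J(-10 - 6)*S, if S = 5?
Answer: 20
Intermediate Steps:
J(s) = 4 (J(s) = 5 - 1*1 = 5 - 1 = 4)
J(-10 - 6)*S = 4*5 = 20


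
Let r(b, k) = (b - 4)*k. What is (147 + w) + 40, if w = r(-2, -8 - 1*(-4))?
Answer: 211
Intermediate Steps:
r(b, k) = k*(-4 + b) (r(b, k) = (-4 + b)*k = k*(-4 + b))
w = 24 (w = (-8 - 1*(-4))*(-4 - 2) = (-8 + 4)*(-6) = -4*(-6) = 24)
(147 + w) + 40 = (147 + 24) + 40 = 171 + 40 = 211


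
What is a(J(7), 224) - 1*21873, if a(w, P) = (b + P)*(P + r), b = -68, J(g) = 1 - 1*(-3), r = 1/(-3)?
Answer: 13019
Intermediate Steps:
r = -⅓ ≈ -0.33333
J(g) = 4 (J(g) = 1 + 3 = 4)
a(w, P) = (-68 + P)*(-⅓ + P) (a(w, P) = (-68 + P)*(P - ⅓) = (-68 + P)*(-⅓ + P))
a(J(7), 224) - 1*21873 = (68/3 + 224² - 205/3*224) - 1*21873 = (68/3 + 50176 - 45920/3) - 21873 = 34892 - 21873 = 13019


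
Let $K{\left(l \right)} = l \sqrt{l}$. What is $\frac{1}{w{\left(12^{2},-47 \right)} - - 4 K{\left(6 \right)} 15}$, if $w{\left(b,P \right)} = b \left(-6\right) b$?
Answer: $- \frac{4}{497639} - \frac{5 \sqrt{6}}{214980048} \approx -8.0949 \cdot 10^{-6}$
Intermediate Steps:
$w{\left(b,P \right)} = - 6 b^{2}$ ($w{\left(b,P \right)} = - 6 b b = - 6 b^{2}$)
$K{\left(l \right)} = l^{\frac{3}{2}}$
$\frac{1}{w{\left(12^{2},-47 \right)} - - 4 K{\left(6 \right)} 15} = \frac{1}{- 6 \left(12^{2}\right)^{2} - - 4 \cdot 6^{\frac{3}{2}} \cdot 15} = \frac{1}{- 6 \cdot 144^{2} - - 4 \cdot 6 \sqrt{6} \cdot 15} = \frac{1}{\left(-6\right) 20736 - - 24 \sqrt{6} \cdot 15} = \frac{1}{-124416 - - 360 \sqrt{6}} = \frac{1}{-124416 + 360 \sqrt{6}}$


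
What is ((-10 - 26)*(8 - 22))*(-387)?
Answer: -195048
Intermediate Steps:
((-10 - 26)*(8 - 22))*(-387) = -36*(-14)*(-387) = 504*(-387) = -195048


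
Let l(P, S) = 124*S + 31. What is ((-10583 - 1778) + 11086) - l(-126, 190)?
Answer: -24866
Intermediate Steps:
l(P, S) = 31 + 124*S
((-10583 - 1778) + 11086) - l(-126, 190) = ((-10583 - 1778) + 11086) - (31 + 124*190) = (-12361 + 11086) - (31 + 23560) = -1275 - 1*23591 = -1275 - 23591 = -24866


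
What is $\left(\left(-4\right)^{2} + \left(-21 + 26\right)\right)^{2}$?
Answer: $441$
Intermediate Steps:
$\left(\left(-4\right)^{2} + \left(-21 + 26\right)\right)^{2} = \left(16 + 5\right)^{2} = 21^{2} = 441$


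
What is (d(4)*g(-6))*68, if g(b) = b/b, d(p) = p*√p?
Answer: 544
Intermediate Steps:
d(p) = p^(3/2)
g(b) = 1
(d(4)*g(-6))*68 = (4^(3/2)*1)*68 = (8*1)*68 = 8*68 = 544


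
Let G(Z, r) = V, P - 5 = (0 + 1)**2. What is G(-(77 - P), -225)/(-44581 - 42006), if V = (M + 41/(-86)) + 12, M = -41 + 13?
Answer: 1417/7446482 ≈ 0.00019029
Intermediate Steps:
M = -28
P = 6 (P = 5 + (0 + 1)**2 = 5 + 1**2 = 5 + 1 = 6)
V = -1417/86 (V = (-28 + 41/(-86)) + 12 = (-28 + 41*(-1/86)) + 12 = (-28 - 41/86) + 12 = -2449/86 + 12 = -1417/86 ≈ -16.477)
G(Z, r) = -1417/86
G(-(77 - P), -225)/(-44581 - 42006) = -1417/(86*(-44581 - 42006)) = -1417/86/(-86587) = -1417/86*(-1/86587) = 1417/7446482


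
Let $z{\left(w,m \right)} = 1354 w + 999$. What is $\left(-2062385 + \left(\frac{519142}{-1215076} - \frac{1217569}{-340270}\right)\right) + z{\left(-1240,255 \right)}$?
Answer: $- \frac{4714815175632372}{1260530215} \approx -3.7403 \cdot 10^{6}$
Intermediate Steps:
$z{\left(w,m \right)} = 999 + 1354 w$
$\left(-2062385 + \left(\frac{519142}{-1215076} - \frac{1217569}{-340270}\right)\right) + z{\left(-1240,255 \right)} = \left(-2062385 + \left(\frac{519142}{-1215076} - \frac{1217569}{-340270}\right)\right) + \left(999 + 1354 \left(-1240\right)\right) = \left(-2062385 + \left(519142 \left(- \frac{1}{1215076}\right) - - \frac{1217569}{340270}\right)\right) + \left(999 - 1678960\right) = \left(-2062385 + \left(- \frac{6331}{14818} + \frac{1217569}{340270}\right)\right) - 1677961 = \left(-2062385 + \frac{3971922018}{1260530215}\right) - 1677961 = - \frac{2599694635540757}{1260530215} - 1677961 = - \frac{4714815175632372}{1260530215}$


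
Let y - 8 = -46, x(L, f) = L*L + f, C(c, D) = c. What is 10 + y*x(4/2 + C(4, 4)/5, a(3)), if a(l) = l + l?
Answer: -12898/25 ≈ -515.92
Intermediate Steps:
a(l) = 2*l
x(L, f) = f + L² (x(L, f) = L² + f = f + L²)
y = -38 (y = 8 - 46 = -38)
10 + y*x(4/2 + C(4, 4)/5, a(3)) = 10 - 38*(2*3 + (4/2 + 4/5)²) = 10 - 38*(6 + (4*(½) + 4*(⅕))²) = 10 - 38*(6 + (2 + ⅘)²) = 10 - 38*(6 + (14/5)²) = 10 - 38*(6 + 196/25) = 10 - 38*346/25 = 10 - 13148/25 = -12898/25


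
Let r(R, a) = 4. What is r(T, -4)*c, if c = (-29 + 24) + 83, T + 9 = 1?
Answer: 312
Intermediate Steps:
T = -8 (T = -9 + 1 = -8)
c = 78 (c = -5 + 83 = 78)
r(T, -4)*c = 4*78 = 312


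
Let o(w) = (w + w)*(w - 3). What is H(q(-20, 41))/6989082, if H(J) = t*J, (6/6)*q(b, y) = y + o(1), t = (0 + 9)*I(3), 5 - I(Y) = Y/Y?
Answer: 222/1164847 ≈ 0.00019058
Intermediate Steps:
I(Y) = 4 (I(Y) = 5 - Y/Y = 5 - 1*1 = 5 - 1 = 4)
t = 36 (t = (0 + 9)*4 = 9*4 = 36)
o(w) = 2*w*(-3 + w) (o(w) = (2*w)*(-3 + w) = 2*w*(-3 + w))
q(b, y) = -4 + y (q(b, y) = y + 2*1*(-3 + 1) = y + 2*1*(-2) = y - 4 = -4 + y)
H(J) = 36*J
H(q(-20, 41))/6989082 = (36*(-4 + 41))/6989082 = (36*37)*(1/6989082) = 1332*(1/6989082) = 222/1164847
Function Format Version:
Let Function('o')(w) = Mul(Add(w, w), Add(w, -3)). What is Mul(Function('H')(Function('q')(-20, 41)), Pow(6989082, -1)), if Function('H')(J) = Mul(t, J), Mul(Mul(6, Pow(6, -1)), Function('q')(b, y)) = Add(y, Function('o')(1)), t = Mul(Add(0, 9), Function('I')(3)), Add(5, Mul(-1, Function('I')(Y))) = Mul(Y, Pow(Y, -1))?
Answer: Rational(222, 1164847) ≈ 0.00019058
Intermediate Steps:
Function('I')(Y) = 4 (Function('I')(Y) = Add(5, Mul(-1, Mul(Y, Pow(Y, -1)))) = Add(5, Mul(-1, 1)) = Add(5, -1) = 4)
t = 36 (t = Mul(Add(0, 9), 4) = Mul(9, 4) = 36)
Function('o')(w) = Mul(2, w, Add(-3, w)) (Function('o')(w) = Mul(Mul(2, w), Add(-3, w)) = Mul(2, w, Add(-3, w)))
Function('q')(b, y) = Add(-4, y) (Function('q')(b, y) = Add(y, Mul(2, 1, Add(-3, 1))) = Add(y, Mul(2, 1, -2)) = Add(y, -4) = Add(-4, y))
Function('H')(J) = Mul(36, J)
Mul(Function('H')(Function('q')(-20, 41)), Pow(6989082, -1)) = Mul(Mul(36, Add(-4, 41)), Pow(6989082, -1)) = Mul(Mul(36, 37), Rational(1, 6989082)) = Mul(1332, Rational(1, 6989082)) = Rational(222, 1164847)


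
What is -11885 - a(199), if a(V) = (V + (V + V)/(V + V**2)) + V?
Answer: -1228301/100 ≈ -12283.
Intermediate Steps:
a(V) = 2*V + 2*V/(V + V**2) (a(V) = (V + (2*V)/(V + V**2)) + V = (V + 2*V/(V + V**2)) + V = 2*V + 2*V/(V + V**2))
-11885 - a(199) = -11885 - 2*(1 + 199 + 199**2)/(1 + 199) = -11885 - 2*(1 + 199 + 39601)/200 = -11885 - 2*39801/200 = -11885 - 1*39801/100 = -11885 - 39801/100 = -1228301/100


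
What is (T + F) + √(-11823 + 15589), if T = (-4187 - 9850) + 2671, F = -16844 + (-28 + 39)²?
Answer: -28089 + √3766 ≈ -28028.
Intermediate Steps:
F = -16723 (F = -16844 + 11² = -16844 + 121 = -16723)
T = -11366 (T = -14037 + 2671 = -11366)
(T + F) + √(-11823 + 15589) = (-11366 - 16723) + √(-11823 + 15589) = -28089 + √3766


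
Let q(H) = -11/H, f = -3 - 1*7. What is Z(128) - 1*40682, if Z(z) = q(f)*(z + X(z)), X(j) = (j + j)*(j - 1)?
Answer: -4778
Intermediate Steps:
X(j) = 2*j*(-1 + j) (X(j) = (2*j)*(-1 + j) = 2*j*(-1 + j))
f = -10 (f = -3 - 7 = -10)
Z(z) = 11*z/10 + 11*z*(-1 + z)/5 (Z(z) = (-11/(-10))*(z + 2*z*(-1 + z)) = (-11*(-⅒))*(z + 2*z*(-1 + z)) = 11*(z + 2*z*(-1 + z))/10 = 11*z/10 + 11*z*(-1 + z)/5)
Z(128) - 1*40682 = (11/10)*128*(-1 + 2*128) - 1*40682 = (11/10)*128*(-1 + 256) - 40682 = (11/10)*128*255 - 40682 = 35904 - 40682 = -4778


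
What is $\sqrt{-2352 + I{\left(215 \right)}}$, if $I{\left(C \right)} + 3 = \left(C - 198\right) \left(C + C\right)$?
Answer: $\sqrt{4955} \approx 70.392$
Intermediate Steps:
$I{\left(C \right)} = -3 + 2 C \left(-198 + C\right)$ ($I{\left(C \right)} = -3 + \left(C - 198\right) \left(C + C\right) = -3 + \left(-198 + C\right) 2 C = -3 + 2 C \left(-198 + C\right)$)
$\sqrt{-2352 + I{\left(215 \right)}} = \sqrt{-2352 - \left(85143 - 92450\right)} = \sqrt{-2352 - -7307} = \sqrt{-2352 + 7307} = \sqrt{4955}$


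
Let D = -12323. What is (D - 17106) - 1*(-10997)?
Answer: -18432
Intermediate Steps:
(D - 17106) - 1*(-10997) = (-12323 - 17106) - 1*(-10997) = -29429 + 10997 = -18432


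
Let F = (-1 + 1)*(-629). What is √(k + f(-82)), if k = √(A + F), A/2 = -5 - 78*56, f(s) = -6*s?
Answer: √(492 + I*√8746) ≈ 22.28 + 2.0987*I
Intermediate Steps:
A = -8746 (A = 2*(-5 - 78*56) = 2*(-5 - 4368) = 2*(-4373) = -8746)
F = 0 (F = 0*(-629) = 0)
k = I*√8746 (k = √(-8746 + 0) = √(-8746) = I*√8746 ≈ 93.52*I)
√(k + f(-82)) = √(I*√8746 - 6*(-82)) = √(I*√8746 + 492) = √(492 + I*√8746)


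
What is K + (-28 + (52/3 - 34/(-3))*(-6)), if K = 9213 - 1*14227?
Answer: -5214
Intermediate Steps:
K = -5014 (K = 9213 - 14227 = -5014)
K + (-28 + (52/3 - 34/(-3))*(-6)) = -5014 + (-28 + (52/3 - 34/(-3))*(-6)) = -5014 + (-28 + (52*(⅓) - 34*(-⅓))*(-6)) = -5014 + (-28 + (52/3 + 34/3)*(-6)) = -5014 + (-28 + (86/3)*(-6)) = -5014 + (-28 - 172) = -5014 - 200 = -5214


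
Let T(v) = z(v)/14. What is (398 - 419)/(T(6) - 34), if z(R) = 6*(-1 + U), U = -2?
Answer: 147/247 ≈ 0.59514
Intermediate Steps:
z(R) = -18 (z(R) = 6*(-1 - 2) = 6*(-3) = -18)
T(v) = -9/7 (T(v) = -18/14 = -18*1/14 = -9/7)
(398 - 419)/(T(6) - 34) = (398 - 419)/(-9/7 - 34) = -21/(-247/7) = -21*(-7/247) = 147/247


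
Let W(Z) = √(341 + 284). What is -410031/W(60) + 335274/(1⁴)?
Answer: 7971819/25 ≈ 3.1887e+5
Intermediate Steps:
W(Z) = 25 (W(Z) = √625 = 25)
-410031/W(60) + 335274/(1⁴) = -410031/25 + 335274/(1⁴) = -410031*1/25 + 335274/1 = -410031/25 + 335274*1 = -410031/25 + 335274 = 7971819/25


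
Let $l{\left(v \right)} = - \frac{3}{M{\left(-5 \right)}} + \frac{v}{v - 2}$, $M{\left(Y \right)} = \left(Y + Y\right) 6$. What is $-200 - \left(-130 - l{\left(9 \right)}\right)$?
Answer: $- \frac{9613}{140} \approx -68.664$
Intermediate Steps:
$M{\left(Y \right)} = 12 Y$ ($M{\left(Y \right)} = 2 Y 6 = 12 Y$)
$l{\left(v \right)} = \frac{1}{20} + \frac{v}{-2 + v}$ ($l{\left(v \right)} = - \frac{3}{12 \left(-5\right)} + \frac{v}{v - 2} = - \frac{3}{-60} + \frac{v}{-2 + v} = \left(-3\right) \left(- \frac{1}{60}\right) + \frac{v}{-2 + v} = \frac{1}{20} + \frac{v}{-2 + v}$)
$-200 - \left(-130 - l{\left(9 \right)}\right) = -200 - \left(-130 - \frac{-2 + 21 \cdot 9}{20 \left(-2 + 9\right)}\right) = -200 - \left(-130 - \frac{-2 + 189}{20 \cdot 7}\right) = -200 - \left(-130 - \frac{1}{20} \cdot \frac{1}{7} \cdot 187\right) = -200 - \left(-130 - \frac{187}{140}\right) = -200 - - \frac{18387}{140} = -200 + \frac{18387}{140} = - \frac{9613}{140}$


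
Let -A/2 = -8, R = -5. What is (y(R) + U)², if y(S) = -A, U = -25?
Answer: 1681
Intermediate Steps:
A = 16 (A = -2*(-8) = 16)
y(S) = -16 (y(S) = -1*16 = -16)
(y(R) + U)² = (-16 - 25)² = (-41)² = 1681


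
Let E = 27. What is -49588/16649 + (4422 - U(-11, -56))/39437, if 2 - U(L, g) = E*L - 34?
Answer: -1887524195/656586613 ≈ -2.8748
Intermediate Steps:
U(L, g) = 36 - 27*L (U(L, g) = 2 - (27*L - 34) = 2 - (-34 + 27*L) = 2 + (34 - 27*L) = 36 - 27*L)
-49588/16649 + (4422 - U(-11, -56))/39437 = -49588/16649 + (4422 - (36 - 27*(-11)))/39437 = -49588*1/16649 + (4422 - (36 + 297))*(1/39437) = -49588/16649 + (4422 - 1*333)*(1/39437) = -49588/16649 + (4422 - 333)*(1/39437) = -49588/16649 + 4089*(1/39437) = -49588/16649 + 4089/39437 = -1887524195/656586613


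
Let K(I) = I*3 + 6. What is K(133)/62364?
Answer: 135/20788 ≈ 0.0064941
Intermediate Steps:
K(I) = 6 + 3*I (K(I) = 3*I + 6 = 6 + 3*I)
K(133)/62364 = (6 + 3*133)/62364 = (6 + 399)*(1/62364) = 405*(1/62364) = 135/20788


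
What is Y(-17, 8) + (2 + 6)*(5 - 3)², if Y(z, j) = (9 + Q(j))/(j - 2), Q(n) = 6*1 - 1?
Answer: 103/3 ≈ 34.333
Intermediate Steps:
Q(n) = 5 (Q(n) = 6 - 1 = 5)
Y(z, j) = 14/(-2 + j) (Y(z, j) = (9 + 5)/(j - 2) = 14/(-2 + j))
Y(-17, 8) + (2 + 6)*(5 - 3)² = 14/(-2 + 8) + (2 + 6)*(5 - 3)² = 14/6 + 8*2² = 14*(⅙) + 8*4 = 7/3 + 32 = 103/3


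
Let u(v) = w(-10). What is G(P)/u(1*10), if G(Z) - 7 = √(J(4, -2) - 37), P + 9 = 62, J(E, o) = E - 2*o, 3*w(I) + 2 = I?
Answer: -7/4 - I*√29/4 ≈ -1.75 - 1.3463*I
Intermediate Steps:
w(I) = -⅔ + I/3
u(v) = -4 (u(v) = -⅔ + (⅓)*(-10) = -⅔ - 10/3 = -4)
J(E, o) = E - 2*o
P = 53 (P = -9 + 62 = 53)
G(Z) = 7 + I*√29 (G(Z) = 7 + √((4 - 2*(-2)) - 37) = 7 + √((4 + 4) - 37) = 7 + √(8 - 37) = 7 + √(-29) = 7 + I*√29)
G(P)/u(1*10) = (7 + I*√29)/(-4) = (7 + I*√29)*(-¼) = -7/4 - I*√29/4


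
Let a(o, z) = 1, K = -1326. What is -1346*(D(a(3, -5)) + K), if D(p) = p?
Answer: 1783450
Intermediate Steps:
-1346*(D(a(3, -5)) + K) = -1346*(1 - 1326) = -1346*(-1325) = 1783450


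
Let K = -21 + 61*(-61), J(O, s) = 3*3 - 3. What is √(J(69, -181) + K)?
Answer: 2*I*√934 ≈ 61.123*I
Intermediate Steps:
J(O, s) = 6 (J(O, s) = 9 - 3 = 6)
K = -3742 (K = -21 - 3721 = -3742)
√(J(69, -181) + K) = √(6 - 3742) = √(-3736) = 2*I*√934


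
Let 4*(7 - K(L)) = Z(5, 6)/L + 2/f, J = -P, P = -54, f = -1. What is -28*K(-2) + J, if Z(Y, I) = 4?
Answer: -170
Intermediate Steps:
J = 54 (J = -1*(-54) = 54)
K(L) = 15/2 - 1/L (K(L) = 7 - (4/L + 2/(-1))/4 = 7 - (4/L + 2*(-1))/4 = 7 - (4/L - 2)/4 = 7 - (-2 + 4/L)/4 = 7 + (½ - 1/L) = 15/2 - 1/L)
-28*K(-2) + J = -28*(15/2 - 1/(-2)) + 54 = -28*(15/2 - 1*(-½)) + 54 = -28*(15/2 + ½) + 54 = -28*8 + 54 = -224 + 54 = -170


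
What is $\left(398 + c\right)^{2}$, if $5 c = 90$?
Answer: $173056$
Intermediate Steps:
$c = 18$ ($c = \frac{1}{5} \cdot 90 = 18$)
$\left(398 + c\right)^{2} = \left(398 + 18\right)^{2} = 416^{2} = 173056$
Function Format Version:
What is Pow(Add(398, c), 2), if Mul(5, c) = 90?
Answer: 173056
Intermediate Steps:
c = 18 (c = Mul(Rational(1, 5), 90) = 18)
Pow(Add(398, c), 2) = Pow(Add(398, 18), 2) = Pow(416, 2) = 173056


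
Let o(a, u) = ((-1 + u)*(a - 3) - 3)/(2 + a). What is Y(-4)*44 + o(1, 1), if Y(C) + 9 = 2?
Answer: -309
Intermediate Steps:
Y(C) = -7 (Y(C) = -9 + 2 = -7)
o(a, u) = (-3 + (-1 + u)*(-3 + a))/(2 + a) (o(a, u) = ((-1 + u)*(-3 + a) - 3)/(2 + a) = (-3 + (-1 + u)*(-3 + a))/(2 + a))
Y(-4)*44 + o(1, 1) = -7*44 + (-1*1 - 3*1 + 1*1)/(2 + 1) = -308 + (-1 - 3 + 1)/3 = -308 + (⅓)*(-3) = -308 - 1 = -309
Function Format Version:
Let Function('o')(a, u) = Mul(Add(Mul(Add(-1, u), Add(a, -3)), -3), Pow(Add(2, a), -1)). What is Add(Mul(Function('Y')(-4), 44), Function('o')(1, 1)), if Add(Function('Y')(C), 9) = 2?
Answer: -309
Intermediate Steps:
Function('Y')(C) = -7 (Function('Y')(C) = Add(-9, 2) = -7)
Function('o')(a, u) = Mul(Pow(Add(2, a), -1), Add(-3, Mul(Add(-1, u), Add(-3, a)))) (Function('o')(a, u) = Mul(Add(Mul(Add(-1, u), Add(-3, a)), -3), Pow(Add(2, a), -1)) = Mul(Add(-3, Mul(Add(-1, u), Add(-3, a))), Pow(Add(2, a), -1)) = Mul(Pow(Add(2, a), -1), Add(-3, Mul(Add(-1, u), Add(-3, a)))))
Add(Mul(Function('Y')(-4), 44), Function('o')(1, 1)) = Add(Mul(-7, 44), Mul(Pow(Add(2, 1), -1), Add(Mul(-1, 1), Mul(-3, 1), Mul(1, 1)))) = Add(-308, Mul(Pow(3, -1), Add(-1, -3, 1))) = Add(-308, Mul(Rational(1, 3), -3)) = Add(-308, -1) = -309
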